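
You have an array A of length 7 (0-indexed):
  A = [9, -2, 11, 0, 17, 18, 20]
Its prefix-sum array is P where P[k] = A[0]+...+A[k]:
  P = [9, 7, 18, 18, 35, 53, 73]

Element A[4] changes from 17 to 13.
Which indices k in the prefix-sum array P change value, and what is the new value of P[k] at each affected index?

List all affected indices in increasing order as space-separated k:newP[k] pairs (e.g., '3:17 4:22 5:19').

Answer: 4:31 5:49 6:69

Derivation:
P[k] = A[0] + ... + A[k]
P[k] includes A[4] iff k >= 4
Affected indices: 4, 5, ..., 6; delta = -4
  P[4]: 35 + -4 = 31
  P[5]: 53 + -4 = 49
  P[6]: 73 + -4 = 69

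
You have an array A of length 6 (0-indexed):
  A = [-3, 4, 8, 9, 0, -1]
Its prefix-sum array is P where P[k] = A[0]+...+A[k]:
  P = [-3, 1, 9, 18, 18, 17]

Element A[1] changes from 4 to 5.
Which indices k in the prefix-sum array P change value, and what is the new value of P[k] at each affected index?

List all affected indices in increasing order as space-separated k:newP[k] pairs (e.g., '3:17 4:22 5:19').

P[k] = A[0] + ... + A[k]
P[k] includes A[1] iff k >= 1
Affected indices: 1, 2, ..., 5; delta = 1
  P[1]: 1 + 1 = 2
  P[2]: 9 + 1 = 10
  P[3]: 18 + 1 = 19
  P[4]: 18 + 1 = 19
  P[5]: 17 + 1 = 18

Answer: 1:2 2:10 3:19 4:19 5:18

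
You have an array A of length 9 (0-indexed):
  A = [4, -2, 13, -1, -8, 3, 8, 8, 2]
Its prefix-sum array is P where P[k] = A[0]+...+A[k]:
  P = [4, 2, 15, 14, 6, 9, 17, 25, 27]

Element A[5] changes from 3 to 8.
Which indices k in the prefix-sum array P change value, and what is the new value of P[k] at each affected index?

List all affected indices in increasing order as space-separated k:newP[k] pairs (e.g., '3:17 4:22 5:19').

P[k] = A[0] + ... + A[k]
P[k] includes A[5] iff k >= 5
Affected indices: 5, 6, ..., 8; delta = 5
  P[5]: 9 + 5 = 14
  P[6]: 17 + 5 = 22
  P[7]: 25 + 5 = 30
  P[8]: 27 + 5 = 32

Answer: 5:14 6:22 7:30 8:32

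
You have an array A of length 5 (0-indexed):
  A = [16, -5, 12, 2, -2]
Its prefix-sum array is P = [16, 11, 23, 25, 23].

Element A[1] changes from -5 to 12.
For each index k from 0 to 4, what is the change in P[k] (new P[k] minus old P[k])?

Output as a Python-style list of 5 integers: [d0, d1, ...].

Answer: [0, 17, 17, 17, 17]

Derivation:
Element change: A[1] -5 -> 12, delta = 17
For k < 1: P[k] unchanged, delta_P[k] = 0
For k >= 1: P[k] shifts by exactly 17
Delta array: [0, 17, 17, 17, 17]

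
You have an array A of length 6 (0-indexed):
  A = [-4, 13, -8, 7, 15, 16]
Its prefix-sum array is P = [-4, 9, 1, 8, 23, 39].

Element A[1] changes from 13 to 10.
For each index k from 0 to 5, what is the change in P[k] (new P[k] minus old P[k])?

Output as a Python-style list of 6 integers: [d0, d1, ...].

Answer: [0, -3, -3, -3, -3, -3]

Derivation:
Element change: A[1] 13 -> 10, delta = -3
For k < 1: P[k] unchanged, delta_P[k] = 0
For k >= 1: P[k] shifts by exactly -3
Delta array: [0, -3, -3, -3, -3, -3]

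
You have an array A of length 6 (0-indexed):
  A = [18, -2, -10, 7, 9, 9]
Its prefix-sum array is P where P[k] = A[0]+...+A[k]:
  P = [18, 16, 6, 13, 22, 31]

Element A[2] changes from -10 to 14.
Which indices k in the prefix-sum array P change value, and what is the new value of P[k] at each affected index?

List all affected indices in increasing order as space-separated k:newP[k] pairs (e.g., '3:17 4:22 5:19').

P[k] = A[0] + ... + A[k]
P[k] includes A[2] iff k >= 2
Affected indices: 2, 3, ..., 5; delta = 24
  P[2]: 6 + 24 = 30
  P[3]: 13 + 24 = 37
  P[4]: 22 + 24 = 46
  P[5]: 31 + 24 = 55

Answer: 2:30 3:37 4:46 5:55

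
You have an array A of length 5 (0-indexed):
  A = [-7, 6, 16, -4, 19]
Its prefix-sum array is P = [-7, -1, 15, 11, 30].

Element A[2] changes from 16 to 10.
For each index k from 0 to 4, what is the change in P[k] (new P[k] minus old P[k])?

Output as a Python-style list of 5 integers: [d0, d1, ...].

Element change: A[2] 16 -> 10, delta = -6
For k < 2: P[k] unchanged, delta_P[k] = 0
For k >= 2: P[k] shifts by exactly -6
Delta array: [0, 0, -6, -6, -6]

Answer: [0, 0, -6, -6, -6]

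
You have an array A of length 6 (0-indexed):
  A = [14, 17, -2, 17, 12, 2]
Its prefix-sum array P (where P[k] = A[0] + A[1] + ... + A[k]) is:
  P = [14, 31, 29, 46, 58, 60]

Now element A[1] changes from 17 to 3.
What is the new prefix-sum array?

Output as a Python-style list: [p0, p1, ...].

Change: A[1] 17 -> 3, delta = -14
P[k] for k < 1: unchanged (A[1] not included)
P[k] for k >= 1: shift by delta = -14
  P[0] = 14 + 0 = 14
  P[1] = 31 + -14 = 17
  P[2] = 29 + -14 = 15
  P[3] = 46 + -14 = 32
  P[4] = 58 + -14 = 44
  P[5] = 60 + -14 = 46

Answer: [14, 17, 15, 32, 44, 46]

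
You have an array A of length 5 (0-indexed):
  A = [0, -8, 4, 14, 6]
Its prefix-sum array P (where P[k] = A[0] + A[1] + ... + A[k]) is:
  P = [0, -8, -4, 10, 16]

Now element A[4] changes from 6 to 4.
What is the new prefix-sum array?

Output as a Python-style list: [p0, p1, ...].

Change: A[4] 6 -> 4, delta = -2
P[k] for k < 4: unchanged (A[4] not included)
P[k] for k >= 4: shift by delta = -2
  P[0] = 0 + 0 = 0
  P[1] = -8 + 0 = -8
  P[2] = -4 + 0 = -4
  P[3] = 10 + 0 = 10
  P[4] = 16 + -2 = 14

Answer: [0, -8, -4, 10, 14]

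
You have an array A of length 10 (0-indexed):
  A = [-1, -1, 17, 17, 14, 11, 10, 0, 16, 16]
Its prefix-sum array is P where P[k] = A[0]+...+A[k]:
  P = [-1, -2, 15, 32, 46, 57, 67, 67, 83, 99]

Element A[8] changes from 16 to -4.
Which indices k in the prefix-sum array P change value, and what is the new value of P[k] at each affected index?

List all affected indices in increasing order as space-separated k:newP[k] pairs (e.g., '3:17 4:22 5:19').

P[k] = A[0] + ... + A[k]
P[k] includes A[8] iff k >= 8
Affected indices: 8, 9, ..., 9; delta = -20
  P[8]: 83 + -20 = 63
  P[9]: 99 + -20 = 79

Answer: 8:63 9:79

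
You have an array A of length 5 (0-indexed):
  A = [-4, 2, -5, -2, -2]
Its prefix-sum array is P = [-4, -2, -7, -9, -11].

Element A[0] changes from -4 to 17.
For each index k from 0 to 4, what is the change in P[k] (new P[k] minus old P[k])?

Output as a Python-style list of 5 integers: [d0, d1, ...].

Answer: [21, 21, 21, 21, 21]

Derivation:
Element change: A[0] -4 -> 17, delta = 21
For k < 0: P[k] unchanged, delta_P[k] = 0
For k >= 0: P[k] shifts by exactly 21
Delta array: [21, 21, 21, 21, 21]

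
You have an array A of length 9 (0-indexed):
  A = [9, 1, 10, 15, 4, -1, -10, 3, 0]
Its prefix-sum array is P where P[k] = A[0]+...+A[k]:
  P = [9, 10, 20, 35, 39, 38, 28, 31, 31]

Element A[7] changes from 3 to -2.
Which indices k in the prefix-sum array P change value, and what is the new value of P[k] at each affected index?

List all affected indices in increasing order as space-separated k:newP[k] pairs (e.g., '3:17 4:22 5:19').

P[k] = A[0] + ... + A[k]
P[k] includes A[7] iff k >= 7
Affected indices: 7, 8, ..., 8; delta = -5
  P[7]: 31 + -5 = 26
  P[8]: 31 + -5 = 26

Answer: 7:26 8:26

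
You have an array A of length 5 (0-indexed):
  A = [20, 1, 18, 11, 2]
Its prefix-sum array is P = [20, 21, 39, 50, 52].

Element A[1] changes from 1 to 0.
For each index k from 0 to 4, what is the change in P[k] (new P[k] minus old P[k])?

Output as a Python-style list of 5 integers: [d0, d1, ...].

Element change: A[1] 1 -> 0, delta = -1
For k < 1: P[k] unchanged, delta_P[k] = 0
For k >= 1: P[k] shifts by exactly -1
Delta array: [0, -1, -1, -1, -1]

Answer: [0, -1, -1, -1, -1]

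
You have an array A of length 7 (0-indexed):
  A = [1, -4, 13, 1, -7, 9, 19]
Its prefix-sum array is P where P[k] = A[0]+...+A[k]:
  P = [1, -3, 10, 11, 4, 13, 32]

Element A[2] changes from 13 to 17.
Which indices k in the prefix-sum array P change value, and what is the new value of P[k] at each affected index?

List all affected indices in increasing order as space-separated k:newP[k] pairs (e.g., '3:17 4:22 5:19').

P[k] = A[0] + ... + A[k]
P[k] includes A[2] iff k >= 2
Affected indices: 2, 3, ..., 6; delta = 4
  P[2]: 10 + 4 = 14
  P[3]: 11 + 4 = 15
  P[4]: 4 + 4 = 8
  P[5]: 13 + 4 = 17
  P[6]: 32 + 4 = 36

Answer: 2:14 3:15 4:8 5:17 6:36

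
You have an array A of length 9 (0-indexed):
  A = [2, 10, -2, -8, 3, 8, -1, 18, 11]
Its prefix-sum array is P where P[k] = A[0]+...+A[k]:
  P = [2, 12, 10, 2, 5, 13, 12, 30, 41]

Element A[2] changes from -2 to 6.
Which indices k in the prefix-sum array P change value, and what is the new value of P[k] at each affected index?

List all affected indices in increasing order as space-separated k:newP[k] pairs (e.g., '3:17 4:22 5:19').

P[k] = A[0] + ... + A[k]
P[k] includes A[2] iff k >= 2
Affected indices: 2, 3, ..., 8; delta = 8
  P[2]: 10 + 8 = 18
  P[3]: 2 + 8 = 10
  P[4]: 5 + 8 = 13
  P[5]: 13 + 8 = 21
  P[6]: 12 + 8 = 20
  P[7]: 30 + 8 = 38
  P[8]: 41 + 8 = 49

Answer: 2:18 3:10 4:13 5:21 6:20 7:38 8:49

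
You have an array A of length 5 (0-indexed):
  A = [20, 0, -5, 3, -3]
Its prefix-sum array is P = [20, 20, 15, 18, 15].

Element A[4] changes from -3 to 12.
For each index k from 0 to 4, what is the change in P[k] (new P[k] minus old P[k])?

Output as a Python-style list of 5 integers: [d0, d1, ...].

Element change: A[4] -3 -> 12, delta = 15
For k < 4: P[k] unchanged, delta_P[k] = 0
For k >= 4: P[k] shifts by exactly 15
Delta array: [0, 0, 0, 0, 15]

Answer: [0, 0, 0, 0, 15]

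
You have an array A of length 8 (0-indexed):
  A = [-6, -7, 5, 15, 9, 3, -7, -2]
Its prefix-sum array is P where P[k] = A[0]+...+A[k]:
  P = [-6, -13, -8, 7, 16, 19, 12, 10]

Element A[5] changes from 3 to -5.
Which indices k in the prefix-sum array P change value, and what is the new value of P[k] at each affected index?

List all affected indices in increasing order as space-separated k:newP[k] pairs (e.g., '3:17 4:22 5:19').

P[k] = A[0] + ... + A[k]
P[k] includes A[5] iff k >= 5
Affected indices: 5, 6, ..., 7; delta = -8
  P[5]: 19 + -8 = 11
  P[6]: 12 + -8 = 4
  P[7]: 10 + -8 = 2

Answer: 5:11 6:4 7:2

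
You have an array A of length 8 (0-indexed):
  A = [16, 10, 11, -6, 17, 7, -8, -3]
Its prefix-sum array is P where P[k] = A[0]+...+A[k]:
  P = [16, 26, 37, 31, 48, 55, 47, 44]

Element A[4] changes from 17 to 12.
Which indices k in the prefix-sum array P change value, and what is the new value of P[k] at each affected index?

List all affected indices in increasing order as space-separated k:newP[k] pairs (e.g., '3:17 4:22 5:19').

P[k] = A[0] + ... + A[k]
P[k] includes A[4] iff k >= 4
Affected indices: 4, 5, ..., 7; delta = -5
  P[4]: 48 + -5 = 43
  P[5]: 55 + -5 = 50
  P[6]: 47 + -5 = 42
  P[7]: 44 + -5 = 39

Answer: 4:43 5:50 6:42 7:39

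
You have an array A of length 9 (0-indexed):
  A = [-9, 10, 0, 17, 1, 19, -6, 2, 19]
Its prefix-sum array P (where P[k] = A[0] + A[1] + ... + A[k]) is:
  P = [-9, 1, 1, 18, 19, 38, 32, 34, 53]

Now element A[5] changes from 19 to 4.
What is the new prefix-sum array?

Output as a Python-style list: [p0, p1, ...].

Change: A[5] 19 -> 4, delta = -15
P[k] for k < 5: unchanged (A[5] not included)
P[k] for k >= 5: shift by delta = -15
  P[0] = -9 + 0 = -9
  P[1] = 1 + 0 = 1
  P[2] = 1 + 0 = 1
  P[3] = 18 + 0 = 18
  P[4] = 19 + 0 = 19
  P[5] = 38 + -15 = 23
  P[6] = 32 + -15 = 17
  P[7] = 34 + -15 = 19
  P[8] = 53 + -15 = 38

Answer: [-9, 1, 1, 18, 19, 23, 17, 19, 38]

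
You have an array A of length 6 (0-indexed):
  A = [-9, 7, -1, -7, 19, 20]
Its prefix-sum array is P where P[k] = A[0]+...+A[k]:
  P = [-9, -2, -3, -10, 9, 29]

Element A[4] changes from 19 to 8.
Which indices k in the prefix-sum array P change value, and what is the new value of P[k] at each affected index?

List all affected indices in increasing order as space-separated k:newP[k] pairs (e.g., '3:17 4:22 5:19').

P[k] = A[0] + ... + A[k]
P[k] includes A[4] iff k >= 4
Affected indices: 4, 5, ..., 5; delta = -11
  P[4]: 9 + -11 = -2
  P[5]: 29 + -11 = 18

Answer: 4:-2 5:18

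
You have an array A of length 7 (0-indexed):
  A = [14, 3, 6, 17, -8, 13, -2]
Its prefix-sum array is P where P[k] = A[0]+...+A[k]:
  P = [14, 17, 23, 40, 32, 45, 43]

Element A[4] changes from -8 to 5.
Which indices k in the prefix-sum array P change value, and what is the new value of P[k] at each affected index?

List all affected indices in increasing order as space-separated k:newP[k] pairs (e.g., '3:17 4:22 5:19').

P[k] = A[0] + ... + A[k]
P[k] includes A[4] iff k >= 4
Affected indices: 4, 5, ..., 6; delta = 13
  P[4]: 32 + 13 = 45
  P[5]: 45 + 13 = 58
  P[6]: 43 + 13 = 56

Answer: 4:45 5:58 6:56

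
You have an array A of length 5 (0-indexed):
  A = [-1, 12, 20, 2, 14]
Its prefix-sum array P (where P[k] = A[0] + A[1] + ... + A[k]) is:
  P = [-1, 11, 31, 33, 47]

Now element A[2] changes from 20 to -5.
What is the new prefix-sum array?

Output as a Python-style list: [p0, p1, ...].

Change: A[2] 20 -> -5, delta = -25
P[k] for k < 2: unchanged (A[2] not included)
P[k] for k >= 2: shift by delta = -25
  P[0] = -1 + 0 = -1
  P[1] = 11 + 0 = 11
  P[2] = 31 + -25 = 6
  P[3] = 33 + -25 = 8
  P[4] = 47 + -25 = 22

Answer: [-1, 11, 6, 8, 22]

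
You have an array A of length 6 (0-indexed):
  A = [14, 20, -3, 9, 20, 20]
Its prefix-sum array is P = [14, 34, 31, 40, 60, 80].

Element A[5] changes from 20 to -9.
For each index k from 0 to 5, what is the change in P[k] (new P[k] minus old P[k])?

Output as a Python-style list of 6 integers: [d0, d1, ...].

Answer: [0, 0, 0, 0, 0, -29]

Derivation:
Element change: A[5] 20 -> -9, delta = -29
For k < 5: P[k] unchanged, delta_P[k] = 0
For k >= 5: P[k] shifts by exactly -29
Delta array: [0, 0, 0, 0, 0, -29]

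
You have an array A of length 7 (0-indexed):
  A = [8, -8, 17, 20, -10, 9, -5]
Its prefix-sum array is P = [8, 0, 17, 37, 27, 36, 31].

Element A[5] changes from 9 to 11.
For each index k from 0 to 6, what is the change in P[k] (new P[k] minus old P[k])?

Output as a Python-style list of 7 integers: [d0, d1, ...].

Answer: [0, 0, 0, 0, 0, 2, 2]

Derivation:
Element change: A[5] 9 -> 11, delta = 2
For k < 5: P[k] unchanged, delta_P[k] = 0
For k >= 5: P[k] shifts by exactly 2
Delta array: [0, 0, 0, 0, 0, 2, 2]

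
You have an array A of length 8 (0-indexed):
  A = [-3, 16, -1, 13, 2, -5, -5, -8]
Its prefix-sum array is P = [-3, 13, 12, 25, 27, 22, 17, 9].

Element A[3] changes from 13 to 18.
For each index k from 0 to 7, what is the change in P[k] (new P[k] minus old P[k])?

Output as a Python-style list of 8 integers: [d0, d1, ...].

Element change: A[3] 13 -> 18, delta = 5
For k < 3: P[k] unchanged, delta_P[k] = 0
For k >= 3: P[k] shifts by exactly 5
Delta array: [0, 0, 0, 5, 5, 5, 5, 5]

Answer: [0, 0, 0, 5, 5, 5, 5, 5]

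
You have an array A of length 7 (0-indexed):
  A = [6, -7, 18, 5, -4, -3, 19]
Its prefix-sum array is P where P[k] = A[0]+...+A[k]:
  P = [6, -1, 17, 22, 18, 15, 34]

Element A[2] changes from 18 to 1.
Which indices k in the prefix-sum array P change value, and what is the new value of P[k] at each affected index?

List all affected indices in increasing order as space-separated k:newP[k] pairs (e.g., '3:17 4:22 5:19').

P[k] = A[0] + ... + A[k]
P[k] includes A[2] iff k >= 2
Affected indices: 2, 3, ..., 6; delta = -17
  P[2]: 17 + -17 = 0
  P[3]: 22 + -17 = 5
  P[4]: 18 + -17 = 1
  P[5]: 15 + -17 = -2
  P[6]: 34 + -17 = 17

Answer: 2:0 3:5 4:1 5:-2 6:17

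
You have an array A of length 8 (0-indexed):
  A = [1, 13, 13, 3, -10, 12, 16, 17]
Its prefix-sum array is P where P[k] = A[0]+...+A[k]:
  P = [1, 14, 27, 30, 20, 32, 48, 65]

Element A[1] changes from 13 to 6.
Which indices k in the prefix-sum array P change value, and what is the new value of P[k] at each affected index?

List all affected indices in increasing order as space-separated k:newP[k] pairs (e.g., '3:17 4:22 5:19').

Answer: 1:7 2:20 3:23 4:13 5:25 6:41 7:58

Derivation:
P[k] = A[0] + ... + A[k]
P[k] includes A[1] iff k >= 1
Affected indices: 1, 2, ..., 7; delta = -7
  P[1]: 14 + -7 = 7
  P[2]: 27 + -7 = 20
  P[3]: 30 + -7 = 23
  P[4]: 20 + -7 = 13
  P[5]: 32 + -7 = 25
  P[6]: 48 + -7 = 41
  P[7]: 65 + -7 = 58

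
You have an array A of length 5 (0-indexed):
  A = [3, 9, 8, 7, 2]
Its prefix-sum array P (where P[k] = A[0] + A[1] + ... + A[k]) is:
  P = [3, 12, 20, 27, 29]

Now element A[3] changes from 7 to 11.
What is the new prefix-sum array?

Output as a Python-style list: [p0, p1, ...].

Answer: [3, 12, 20, 31, 33]

Derivation:
Change: A[3] 7 -> 11, delta = 4
P[k] for k < 3: unchanged (A[3] not included)
P[k] for k >= 3: shift by delta = 4
  P[0] = 3 + 0 = 3
  P[1] = 12 + 0 = 12
  P[2] = 20 + 0 = 20
  P[3] = 27 + 4 = 31
  P[4] = 29 + 4 = 33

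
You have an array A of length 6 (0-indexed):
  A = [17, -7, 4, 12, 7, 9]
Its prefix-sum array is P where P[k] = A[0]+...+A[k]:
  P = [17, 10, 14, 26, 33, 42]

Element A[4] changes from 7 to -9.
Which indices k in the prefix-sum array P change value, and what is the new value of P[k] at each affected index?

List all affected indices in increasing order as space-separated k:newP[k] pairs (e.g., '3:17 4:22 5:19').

P[k] = A[0] + ... + A[k]
P[k] includes A[4] iff k >= 4
Affected indices: 4, 5, ..., 5; delta = -16
  P[4]: 33 + -16 = 17
  P[5]: 42 + -16 = 26

Answer: 4:17 5:26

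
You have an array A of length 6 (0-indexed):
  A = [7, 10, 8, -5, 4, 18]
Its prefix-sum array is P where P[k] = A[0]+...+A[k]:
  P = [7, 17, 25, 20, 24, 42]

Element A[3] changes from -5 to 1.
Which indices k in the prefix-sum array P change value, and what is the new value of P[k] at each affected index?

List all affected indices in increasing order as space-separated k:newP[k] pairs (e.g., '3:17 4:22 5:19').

P[k] = A[0] + ... + A[k]
P[k] includes A[3] iff k >= 3
Affected indices: 3, 4, ..., 5; delta = 6
  P[3]: 20 + 6 = 26
  P[4]: 24 + 6 = 30
  P[5]: 42 + 6 = 48

Answer: 3:26 4:30 5:48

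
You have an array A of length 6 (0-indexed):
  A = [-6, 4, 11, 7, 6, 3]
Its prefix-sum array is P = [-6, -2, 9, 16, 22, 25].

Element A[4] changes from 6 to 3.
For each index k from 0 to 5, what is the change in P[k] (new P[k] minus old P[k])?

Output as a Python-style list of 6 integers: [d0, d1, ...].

Answer: [0, 0, 0, 0, -3, -3]

Derivation:
Element change: A[4] 6 -> 3, delta = -3
For k < 4: P[k] unchanged, delta_P[k] = 0
For k >= 4: P[k] shifts by exactly -3
Delta array: [0, 0, 0, 0, -3, -3]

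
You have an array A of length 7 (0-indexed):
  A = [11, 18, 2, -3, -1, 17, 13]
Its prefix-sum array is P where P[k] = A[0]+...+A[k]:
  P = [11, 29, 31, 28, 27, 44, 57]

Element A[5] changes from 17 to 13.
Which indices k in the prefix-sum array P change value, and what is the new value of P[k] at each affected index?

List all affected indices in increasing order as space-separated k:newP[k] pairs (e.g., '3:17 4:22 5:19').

Answer: 5:40 6:53

Derivation:
P[k] = A[0] + ... + A[k]
P[k] includes A[5] iff k >= 5
Affected indices: 5, 6, ..., 6; delta = -4
  P[5]: 44 + -4 = 40
  P[6]: 57 + -4 = 53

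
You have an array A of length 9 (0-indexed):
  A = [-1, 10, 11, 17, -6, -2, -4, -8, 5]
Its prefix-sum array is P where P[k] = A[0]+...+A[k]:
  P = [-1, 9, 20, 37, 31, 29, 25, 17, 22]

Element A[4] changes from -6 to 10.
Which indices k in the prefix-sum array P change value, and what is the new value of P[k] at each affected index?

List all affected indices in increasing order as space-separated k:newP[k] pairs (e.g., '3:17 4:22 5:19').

Answer: 4:47 5:45 6:41 7:33 8:38

Derivation:
P[k] = A[0] + ... + A[k]
P[k] includes A[4] iff k >= 4
Affected indices: 4, 5, ..., 8; delta = 16
  P[4]: 31 + 16 = 47
  P[5]: 29 + 16 = 45
  P[6]: 25 + 16 = 41
  P[7]: 17 + 16 = 33
  P[8]: 22 + 16 = 38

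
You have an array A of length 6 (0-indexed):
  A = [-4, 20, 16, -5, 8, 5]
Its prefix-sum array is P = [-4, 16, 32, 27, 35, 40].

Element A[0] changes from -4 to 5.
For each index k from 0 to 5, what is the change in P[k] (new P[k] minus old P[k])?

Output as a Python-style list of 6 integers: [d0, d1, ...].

Element change: A[0] -4 -> 5, delta = 9
For k < 0: P[k] unchanged, delta_P[k] = 0
For k >= 0: P[k] shifts by exactly 9
Delta array: [9, 9, 9, 9, 9, 9]

Answer: [9, 9, 9, 9, 9, 9]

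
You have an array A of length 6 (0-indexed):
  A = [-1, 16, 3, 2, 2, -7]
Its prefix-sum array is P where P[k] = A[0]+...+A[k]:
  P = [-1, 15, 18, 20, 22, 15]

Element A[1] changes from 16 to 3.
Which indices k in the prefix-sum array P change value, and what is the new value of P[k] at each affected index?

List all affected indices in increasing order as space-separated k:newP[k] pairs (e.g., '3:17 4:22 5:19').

P[k] = A[0] + ... + A[k]
P[k] includes A[1] iff k >= 1
Affected indices: 1, 2, ..., 5; delta = -13
  P[1]: 15 + -13 = 2
  P[2]: 18 + -13 = 5
  P[3]: 20 + -13 = 7
  P[4]: 22 + -13 = 9
  P[5]: 15 + -13 = 2

Answer: 1:2 2:5 3:7 4:9 5:2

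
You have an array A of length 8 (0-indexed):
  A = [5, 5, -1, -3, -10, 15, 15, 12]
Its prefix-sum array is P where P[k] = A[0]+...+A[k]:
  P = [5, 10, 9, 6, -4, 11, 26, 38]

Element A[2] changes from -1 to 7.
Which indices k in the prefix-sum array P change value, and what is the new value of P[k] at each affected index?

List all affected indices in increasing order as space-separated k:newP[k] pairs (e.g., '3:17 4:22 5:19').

P[k] = A[0] + ... + A[k]
P[k] includes A[2] iff k >= 2
Affected indices: 2, 3, ..., 7; delta = 8
  P[2]: 9 + 8 = 17
  P[3]: 6 + 8 = 14
  P[4]: -4 + 8 = 4
  P[5]: 11 + 8 = 19
  P[6]: 26 + 8 = 34
  P[7]: 38 + 8 = 46

Answer: 2:17 3:14 4:4 5:19 6:34 7:46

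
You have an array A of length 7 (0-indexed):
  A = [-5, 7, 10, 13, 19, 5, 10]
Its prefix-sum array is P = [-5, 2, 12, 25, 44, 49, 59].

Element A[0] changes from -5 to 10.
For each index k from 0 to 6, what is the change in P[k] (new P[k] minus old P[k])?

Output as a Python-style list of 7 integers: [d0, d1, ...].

Element change: A[0] -5 -> 10, delta = 15
For k < 0: P[k] unchanged, delta_P[k] = 0
For k >= 0: P[k] shifts by exactly 15
Delta array: [15, 15, 15, 15, 15, 15, 15]

Answer: [15, 15, 15, 15, 15, 15, 15]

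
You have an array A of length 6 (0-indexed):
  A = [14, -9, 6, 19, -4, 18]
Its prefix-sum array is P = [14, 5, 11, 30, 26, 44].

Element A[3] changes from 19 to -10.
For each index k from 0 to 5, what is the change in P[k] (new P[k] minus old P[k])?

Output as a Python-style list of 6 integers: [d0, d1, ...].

Answer: [0, 0, 0, -29, -29, -29]

Derivation:
Element change: A[3] 19 -> -10, delta = -29
For k < 3: P[k] unchanged, delta_P[k] = 0
For k >= 3: P[k] shifts by exactly -29
Delta array: [0, 0, 0, -29, -29, -29]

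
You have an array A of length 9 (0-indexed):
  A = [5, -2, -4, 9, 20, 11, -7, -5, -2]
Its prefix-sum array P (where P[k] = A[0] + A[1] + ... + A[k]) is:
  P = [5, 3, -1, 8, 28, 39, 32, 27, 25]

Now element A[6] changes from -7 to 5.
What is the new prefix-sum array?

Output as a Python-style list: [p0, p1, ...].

Answer: [5, 3, -1, 8, 28, 39, 44, 39, 37]

Derivation:
Change: A[6] -7 -> 5, delta = 12
P[k] for k < 6: unchanged (A[6] not included)
P[k] for k >= 6: shift by delta = 12
  P[0] = 5 + 0 = 5
  P[1] = 3 + 0 = 3
  P[2] = -1 + 0 = -1
  P[3] = 8 + 0 = 8
  P[4] = 28 + 0 = 28
  P[5] = 39 + 0 = 39
  P[6] = 32 + 12 = 44
  P[7] = 27 + 12 = 39
  P[8] = 25 + 12 = 37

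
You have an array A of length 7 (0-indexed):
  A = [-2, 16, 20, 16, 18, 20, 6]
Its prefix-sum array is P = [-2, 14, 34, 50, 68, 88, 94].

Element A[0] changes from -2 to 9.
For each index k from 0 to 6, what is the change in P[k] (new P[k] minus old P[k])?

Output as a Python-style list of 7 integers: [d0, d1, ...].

Answer: [11, 11, 11, 11, 11, 11, 11]

Derivation:
Element change: A[0] -2 -> 9, delta = 11
For k < 0: P[k] unchanged, delta_P[k] = 0
For k >= 0: P[k] shifts by exactly 11
Delta array: [11, 11, 11, 11, 11, 11, 11]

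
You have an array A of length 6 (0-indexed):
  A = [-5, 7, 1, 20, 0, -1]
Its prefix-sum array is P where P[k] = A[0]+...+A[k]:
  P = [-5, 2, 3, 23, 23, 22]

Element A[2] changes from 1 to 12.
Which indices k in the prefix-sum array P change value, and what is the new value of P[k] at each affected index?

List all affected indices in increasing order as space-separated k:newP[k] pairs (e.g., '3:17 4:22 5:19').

P[k] = A[0] + ... + A[k]
P[k] includes A[2] iff k >= 2
Affected indices: 2, 3, ..., 5; delta = 11
  P[2]: 3 + 11 = 14
  P[3]: 23 + 11 = 34
  P[4]: 23 + 11 = 34
  P[5]: 22 + 11 = 33

Answer: 2:14 3:34 4:34 5:33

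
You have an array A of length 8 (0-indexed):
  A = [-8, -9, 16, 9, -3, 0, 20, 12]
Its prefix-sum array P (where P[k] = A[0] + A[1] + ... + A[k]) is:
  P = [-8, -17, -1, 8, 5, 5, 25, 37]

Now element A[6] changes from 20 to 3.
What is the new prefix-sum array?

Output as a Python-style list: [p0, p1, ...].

Answer: [-8, -17, -1, 8, 5, 5, 8, 20]

Derivation:
Change: A[6] 20 -> 3, delta = -17
P[k] for k < 6: unchanged (A[6] not included)
P[k] for k >= 6: shift by delta = -17
  P[0] = -8 + 0 = -8
  P[1] = -17 + 0 = -17
  P[2] = -1 + 0 = -1
  P[3] = 8 + 0 = 8
  P[4] = 5 + 0 = 5
  P[5] = 5 + 0 = 5
  P[6] = 25 + -17 = 8
  P[7] = 37 + -17 = 20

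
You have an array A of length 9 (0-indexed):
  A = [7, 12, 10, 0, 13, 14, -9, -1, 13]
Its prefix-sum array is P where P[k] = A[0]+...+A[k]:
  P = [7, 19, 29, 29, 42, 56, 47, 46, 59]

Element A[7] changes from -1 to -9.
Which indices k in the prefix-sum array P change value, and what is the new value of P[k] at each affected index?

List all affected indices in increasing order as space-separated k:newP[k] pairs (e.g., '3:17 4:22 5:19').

Answer: 7:38 8:51

Derivation:
P[k] = A[0] + ... + A[k]
P[k] includes A[7] iff k >= 7
Affected indices: 7, 8, ..., 8; delta = -8
  P[7]: 46 + -8 = 38
  P[8]: 59 + -8 = 51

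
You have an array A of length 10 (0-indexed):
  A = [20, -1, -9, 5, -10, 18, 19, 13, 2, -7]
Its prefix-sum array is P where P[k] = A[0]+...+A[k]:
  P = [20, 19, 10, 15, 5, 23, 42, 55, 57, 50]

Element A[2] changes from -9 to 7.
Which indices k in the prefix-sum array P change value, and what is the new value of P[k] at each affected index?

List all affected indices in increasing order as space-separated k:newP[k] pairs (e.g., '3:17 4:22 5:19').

Answer: 2:26 3:31 4:21 5:39 6:58 7:71 8:73 9:66

Derivation:
P[k] = A[0] + ... + A[k]
P[k] includes A[2] iff k >= 2
Affected indices: 2, 3, ..., 9; delta = 16
  P[2]: 10 + 16 = 26
  P[3]: 15 + 16 = 31
  P[4]: 5 + 16 = 21
  P[5]: 23 + 16 = 39
  P[6]: 42 + 16 = 58
  P[7]: 55 + 16 = 71
  P[8]: 57 + 16 = 73
  P[9]: 50 + 16 = 66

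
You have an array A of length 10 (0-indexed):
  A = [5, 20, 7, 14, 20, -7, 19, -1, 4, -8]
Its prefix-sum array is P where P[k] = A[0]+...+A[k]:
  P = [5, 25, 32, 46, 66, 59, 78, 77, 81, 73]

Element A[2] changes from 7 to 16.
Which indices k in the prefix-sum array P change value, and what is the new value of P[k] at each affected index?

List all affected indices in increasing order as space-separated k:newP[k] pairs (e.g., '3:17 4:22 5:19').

Answer: 2:41 3:55 4:75 5:68 6:87 7:86 8:90 9:82

Derivation:
P[k] = A[0] + ... + A[k]
P[k] includes A[2] iff k >= 2
Affected indices: 2, 3, ..., 9; delta = 9
  P[2]: 32 + 9 = 41
  P[3]: 46 + 9 = 55
  P[4]: 66 + 9 = 75
  P[5]: 59 + 9 = 68
  P[6]: 78 + 9 = 87
  P[7]: 77 + 9 = 86
  P[8]: 81 + 9 = 90
  P[9]: 73 + 9 = 82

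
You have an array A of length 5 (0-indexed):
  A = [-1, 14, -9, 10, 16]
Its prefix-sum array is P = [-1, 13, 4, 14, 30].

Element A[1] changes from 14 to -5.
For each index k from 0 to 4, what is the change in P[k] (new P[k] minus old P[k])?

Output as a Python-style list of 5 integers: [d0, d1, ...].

Answer: [0, -19, -19, -19, -19]

Derivation:
Element change: A[1] 14 -> -5, delta = -19
For k < 1: P[k] unchanged, delta_P[k] = 0
For k >= 1: P[k] shifts by exactly -19
Delta array: [0, -19, -19, -19, -19]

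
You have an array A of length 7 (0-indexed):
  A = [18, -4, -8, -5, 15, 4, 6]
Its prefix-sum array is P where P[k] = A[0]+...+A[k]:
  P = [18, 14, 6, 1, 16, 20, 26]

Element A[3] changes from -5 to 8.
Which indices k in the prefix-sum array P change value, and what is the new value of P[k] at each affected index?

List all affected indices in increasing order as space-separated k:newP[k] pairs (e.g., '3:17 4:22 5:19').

Answer: 3:14 4:29 5:33 6:39

Derivation:
P[k] = A[0] + ... + A[k]
P[k] includes A[3] iff k >= 3
Affected indices: 3, 4, ..., 6; delta = 13
  P[3]: 1 + 13 = 14
  P[4]: 16 + 13 = 29
  P[5]: 20 + 13 = 33
  P[6]: 26 + 13 = 39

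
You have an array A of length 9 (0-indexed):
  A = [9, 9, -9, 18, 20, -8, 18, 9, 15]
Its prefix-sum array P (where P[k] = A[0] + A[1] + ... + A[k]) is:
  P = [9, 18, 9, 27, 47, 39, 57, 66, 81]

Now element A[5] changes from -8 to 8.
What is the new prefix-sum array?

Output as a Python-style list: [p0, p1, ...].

Change: A[5] -8 -> 8, delta = 16
P[k] for k < 5: unchanged (A[5] not included)
P[k] for k >= 5: shift by delta = 16
  P[0] = 9 + 0 = 9
  P[1] = 18 + 0 = 18
  P[2] = 9 + 0 = 9
  P[3] = 27 + 0 = 27
  P[4] = 47 + 0 = 47
  P[5] = 39 + 16 = 55
  P[6] = 57 + 16 = 73
  P[7] = 66 + 16 = 82
  P[8] = 81 + 16 = 97

Answer: [9, 18, 9, 27, 47, 55, 73, 82, 97]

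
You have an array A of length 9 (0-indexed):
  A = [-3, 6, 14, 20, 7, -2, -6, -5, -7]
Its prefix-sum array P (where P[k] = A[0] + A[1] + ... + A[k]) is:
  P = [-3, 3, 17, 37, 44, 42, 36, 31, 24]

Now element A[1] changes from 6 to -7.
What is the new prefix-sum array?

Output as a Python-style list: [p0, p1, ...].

Answer: [-3, -10, 4, 24, 31, 29, 23, 18, 11]

Derivation:
Change: A[1] 6 -> -7, delta = -13
P[k] for k < 1: unchanged (A[1] not included)
P[k] for k >= 1: shift by delta = -13
  P[0] = -3 + 0 = -3
  P[1] = 3 + -13 = -10
  P[2] = 17 + -13 = 4
  P[3] = 37 + -13 = 24
  P[4] = 44 + -13 = 31
  P[5] = 42 + -13 = 29
  P[6] = 36 + -13 = 23
  P[7] = 31 + -13 = 18
  P[8] = 24 + -13 = 11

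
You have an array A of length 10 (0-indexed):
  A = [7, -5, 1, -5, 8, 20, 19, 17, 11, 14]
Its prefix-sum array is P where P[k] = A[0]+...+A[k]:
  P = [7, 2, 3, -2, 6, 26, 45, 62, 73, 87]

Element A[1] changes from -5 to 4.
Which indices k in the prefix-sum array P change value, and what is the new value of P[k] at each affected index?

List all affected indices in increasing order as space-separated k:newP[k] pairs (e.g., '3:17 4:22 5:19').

Answer: 1:11 2:12 3:7 4:15 5:35 6:54 7:71 8:82 9:96

Derivation:
P[k] = A[0] + ... + A[k]
P[k] includes A[1] iff k >= 1
Affected indices: 1, 2, ..., 9; delta = 9
  P[1]: 2 + 9 = 11
  P[2]: 3 + 9 = 12
  P[3]: -2 + 9 = 7
  P[4]: 6 + 9 = 15
  P[5]: 26 + 9 = 35
  P[6]: 45 + 9 = 54
  P[7]: 62 + 9 = 71
  P[8]: 73 + 9 = 82
  P[9]: 87 + 9 = 96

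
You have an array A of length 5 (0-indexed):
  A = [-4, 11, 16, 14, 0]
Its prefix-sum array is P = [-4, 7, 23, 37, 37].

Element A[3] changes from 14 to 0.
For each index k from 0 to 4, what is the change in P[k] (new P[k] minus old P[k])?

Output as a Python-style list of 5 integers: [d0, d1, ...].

Answer: [0, 0, 0, -14, -14]

Derivation:
Element change: A[3] 14 -> 0, delta = -14
For k < 3: P[k] unchanged, delta_P[k] = 0
For k >= 3: P[k] shifts by exactly -14
Delta array: [0, 0, 0, -14, -14]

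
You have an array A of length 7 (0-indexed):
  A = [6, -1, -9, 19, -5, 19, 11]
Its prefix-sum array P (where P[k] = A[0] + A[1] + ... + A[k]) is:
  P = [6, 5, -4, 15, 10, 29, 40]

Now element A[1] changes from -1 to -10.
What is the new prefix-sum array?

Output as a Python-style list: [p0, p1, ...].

Answer: [6, -4, -13, 6, 1, 20, 31]

Derivation:
Change: A[1] -1 -> -10, delta = -9
P[k] for k < 1: unchanged (A[1] not included)
P[k] for k >= 1: shift by delta = -9
  P[0] = 6 + 0 = 6
  P[1] = 5 + -9 = -4
  P[2] = -4 + -9 = -13
  P[3] = 15 + -9 = 6
  P[4] = 10 + -9 = 1
  P[5] = 29 + -9 = 20
  P[6] = 40 + -9 = 31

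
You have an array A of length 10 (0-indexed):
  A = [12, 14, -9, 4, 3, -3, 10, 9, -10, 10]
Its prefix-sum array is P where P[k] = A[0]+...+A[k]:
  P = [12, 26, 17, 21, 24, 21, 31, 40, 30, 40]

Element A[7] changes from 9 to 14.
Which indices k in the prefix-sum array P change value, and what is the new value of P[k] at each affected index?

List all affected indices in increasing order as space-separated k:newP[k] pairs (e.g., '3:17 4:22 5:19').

Answer: 7:45 8:35 9:45

Derivation:
P[k] = A[0] + ... + A[k]
P[k] includes A[7] iff k >= 7
Affected indices: 7, 8, ..., 9; delta = 5
  P[7]: 40 + 5 = 45
  P[8]: 30 + 5 = 35
  P[9]: 40 + 5 = 45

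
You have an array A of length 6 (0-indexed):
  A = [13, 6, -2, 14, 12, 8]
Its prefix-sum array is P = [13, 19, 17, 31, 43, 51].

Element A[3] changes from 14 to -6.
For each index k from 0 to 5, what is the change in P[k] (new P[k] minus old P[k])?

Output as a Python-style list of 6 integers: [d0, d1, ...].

Element change: A[3] 14 -> -6, delta = -20
For k < 3: P[k] unchanged, delta_P[k] = 0
For k >= 3: P[k] shifts by exactly -20
Delta array: [0, 0, 0, -20, -20, -20]

Answer: [0, 0, 0, -20, -20, -20]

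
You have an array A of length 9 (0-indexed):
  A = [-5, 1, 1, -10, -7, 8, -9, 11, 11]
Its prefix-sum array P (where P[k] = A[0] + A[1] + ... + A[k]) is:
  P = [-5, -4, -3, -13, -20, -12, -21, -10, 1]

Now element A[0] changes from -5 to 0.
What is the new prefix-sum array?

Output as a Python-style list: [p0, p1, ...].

Answer: [0, 1, 2, -8, -15, -7, -16, -5, 6]

Derivation:
Change: A[0] -5 -> 0, delta = 5
P[k] for k < 0: unchanged (A[0] not included)
P[k] for k >= 0: shift by delta = 5
  P[0] = -5 + 5 = 0
  P[1] = -4 + 5 = 1
  P[2] = -3 + 5 = 2
  P[3] = -13 + 5 = -8
  P[4] = -20 + 5 = -15
  P[5] = -12 + 5 = -7
  P[6] = -21 + 5 = -16
  P[7] = -10 + 5 = -5
  P[8] = 1 + 5 = 6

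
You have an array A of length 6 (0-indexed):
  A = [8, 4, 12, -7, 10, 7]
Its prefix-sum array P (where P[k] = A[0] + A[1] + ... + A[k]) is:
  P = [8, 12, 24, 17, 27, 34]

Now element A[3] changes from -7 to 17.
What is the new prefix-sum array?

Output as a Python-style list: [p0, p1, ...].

Change: A[3] -7 -> 17, delta = 24
P[k] for k < 3: unchanged (A[3] not included)
P[k] for k >= 3: shift by delta = 24
  P[0] = 8 + 0 = 8
  P[1] = 12 + 0 = 12
  P[2] = 24 + 0 = 24
  P[3] = 17 + 24 = 41
  P[4] = 27 + 24 = 51
  P[5] = 34 + 24 = 58

Answer: [8, 12, 24, 41, 51, 58]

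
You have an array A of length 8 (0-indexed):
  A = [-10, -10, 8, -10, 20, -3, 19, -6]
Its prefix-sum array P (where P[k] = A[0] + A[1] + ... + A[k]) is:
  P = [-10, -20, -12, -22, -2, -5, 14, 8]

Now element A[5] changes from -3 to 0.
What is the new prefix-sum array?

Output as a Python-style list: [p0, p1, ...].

Change: A[5] -3 -> 0, delta = 3
P[k] for k < 5: unchanged (A[5] not included)
P[k] for k >= 5: shift by delta = 3
  P[0] = -10 + 0 = -10
  P[1] = -20 + 0 = -20
  P[2] = -12 + 0 = -12
  P[3] = -22 + 0 = -22
  P[4] = -2 + 0 = -2
  P[5] = -5 + 3 = -2
  P[6] = 14 + 3 = 17
  P[7] = 8 + 3 = 11

Answer: [-10, -20, -12, -22, -2, -2, 17, 11]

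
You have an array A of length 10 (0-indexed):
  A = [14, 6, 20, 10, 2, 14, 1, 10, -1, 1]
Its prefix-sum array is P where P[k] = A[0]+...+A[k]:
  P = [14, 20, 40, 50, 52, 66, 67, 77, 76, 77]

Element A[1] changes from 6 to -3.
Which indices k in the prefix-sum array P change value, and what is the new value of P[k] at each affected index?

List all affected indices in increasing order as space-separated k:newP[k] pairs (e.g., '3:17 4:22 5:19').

Answer: 1:11 2:31 3:41 4:43 5:57 6:58 7:68 8:67 9:68

Derivation:
P[k] = A[0] + ... + A[k]
P[k] includes A[1] iff k >= 1
Affected indices: 1, 2, ..., 9; delta = -9
  P[1]: 20 + -9 = 11
  P[2]: 40 + -9 = 31
  P[3]: 50 + -9 = 41
  P[4]: 52 + -9 = 43
  P[5]: 66 + -9 = 57
  P[6]: 67 + -9 = 58
  P[7]: 77 + -9 = 68
  P[8]: 76 + -9 = 67
  P[9]: 77 + -9 = 68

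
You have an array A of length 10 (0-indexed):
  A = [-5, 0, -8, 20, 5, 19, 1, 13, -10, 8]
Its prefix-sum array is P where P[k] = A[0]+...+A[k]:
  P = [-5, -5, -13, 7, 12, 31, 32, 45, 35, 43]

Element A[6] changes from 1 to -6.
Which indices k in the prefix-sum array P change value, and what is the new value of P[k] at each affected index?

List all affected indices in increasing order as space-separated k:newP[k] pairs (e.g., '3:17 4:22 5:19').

P[k] = A[0] + ... + A[k]
P[k] includes A[6] iff k >= 6
Affected indices: 6, 7, ..., 9; delta = -7
  P[6]: 32 + -7 = 25
  P[7]: 45 + -7 = 38
  P[8]: 35 + -7 = 28
  P[9]: 43 + -7 = 36

Answer: 6:25 7:38 8:28 9:36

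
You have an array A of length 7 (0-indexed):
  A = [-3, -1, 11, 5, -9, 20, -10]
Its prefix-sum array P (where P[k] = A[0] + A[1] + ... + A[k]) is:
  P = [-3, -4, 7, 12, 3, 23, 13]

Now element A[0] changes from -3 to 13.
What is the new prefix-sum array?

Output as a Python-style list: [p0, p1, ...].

Change: A[0] -3 -> 13, delta = 16
P[k] for k < 0: unchanged (A[0] not included)
P[k] for k >= 0: shift by delta = 16
  P[0] = -3 + 16 = 13
  P[1] = -4 + 16 = 12
  P[2] = 7 + 16 = 23
  P[3] = 12 + 16 = 28
  P[4] = 3 + 16 = 19
  P[5] = 23 + 16 = 39
  P[6] = 13 + 16 = 29

Answer: [13, 12, 23, 28, 19, 39, 29]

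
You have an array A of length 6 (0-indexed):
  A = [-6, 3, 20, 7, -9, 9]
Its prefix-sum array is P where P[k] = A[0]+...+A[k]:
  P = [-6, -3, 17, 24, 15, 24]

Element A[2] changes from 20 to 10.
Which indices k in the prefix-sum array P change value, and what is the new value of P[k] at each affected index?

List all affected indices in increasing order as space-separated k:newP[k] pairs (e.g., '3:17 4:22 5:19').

Answer: 2:7 3:14 4:5 5:14

Derivation:
P[k] = A[0] + ... + A[k]
P[k] includes A[2] iff k >= 2
Affected indices: 2, 3, ..., 5; delta = -10
  P[2]: 17 + -10 = 7
  P[3]: 24 + -10 = 14
  P[4]: 15 + -10 = 5
  P[5]: 24 + -10 = 14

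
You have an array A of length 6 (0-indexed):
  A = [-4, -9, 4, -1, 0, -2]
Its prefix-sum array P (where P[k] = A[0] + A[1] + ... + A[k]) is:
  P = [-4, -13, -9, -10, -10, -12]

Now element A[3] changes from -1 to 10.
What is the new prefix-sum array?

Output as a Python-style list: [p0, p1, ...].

Change: A[3] -1 -> 10, delta = 11
P[k] for k < 3: unchanged (A[3] not included)
P[k] for k >= 3: shift by delta = 11
  P[0] = -4 + 0 = -4
  P[1] = -13 + 0 = -13
  P[2] = -9 + 0 = -9
  P[3] = -10 + 11 = 1
  P[4] = -10 + 11 = 1
  P[5] = -12 + 11 = -1

Answer: [-4, -13, -9, 1, 1, -1]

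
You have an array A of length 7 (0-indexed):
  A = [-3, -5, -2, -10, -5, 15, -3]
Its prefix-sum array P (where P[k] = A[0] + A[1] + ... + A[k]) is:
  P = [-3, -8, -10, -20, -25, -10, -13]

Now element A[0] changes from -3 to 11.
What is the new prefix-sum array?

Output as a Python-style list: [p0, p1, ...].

Change: A[0] -3 -> 11, delta = 14
P[k] for k < 0: unchanged (A[0] not included)
P[k] for k >= 0: shift by delta = 14
  P[0] = -3 + 14 = 11
  P[1] = -8 + 14 = 6
  P[2] = -10 + 14 = 4
  P[3] = -20 + 14 = -6
  P[4] = -25 + 14 = -11
  P[5] = -10 + 14 = 4
  P[6] = -13 + 14 = 1

Answer: [11, 6, 4, -6, -11, 4, 1]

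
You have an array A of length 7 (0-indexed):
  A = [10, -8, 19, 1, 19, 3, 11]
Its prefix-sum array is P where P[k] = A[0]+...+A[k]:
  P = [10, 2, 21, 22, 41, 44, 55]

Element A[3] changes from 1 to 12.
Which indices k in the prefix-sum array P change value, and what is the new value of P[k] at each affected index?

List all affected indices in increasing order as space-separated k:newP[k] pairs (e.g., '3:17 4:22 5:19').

P[k] = A[0] + ... + A[k]
P[k] includes A[3] iff k >= 3
Affected indices: 3, 4, ..., 6; delta = 11
  P[3]: 22 + 11 = 33
  P[4]: 41 + 11 = 52
  P[5]: 44 + 11 = 55
  P[6]: 55 + 11 = 66

Answer: 3:33 4:52 5:55 6:66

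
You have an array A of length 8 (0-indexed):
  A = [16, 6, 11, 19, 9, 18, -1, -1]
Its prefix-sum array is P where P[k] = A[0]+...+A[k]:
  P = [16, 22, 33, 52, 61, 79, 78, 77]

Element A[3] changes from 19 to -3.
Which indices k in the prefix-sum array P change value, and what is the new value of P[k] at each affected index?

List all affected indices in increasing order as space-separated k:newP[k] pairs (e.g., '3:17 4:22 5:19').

Answer: 3:30 4:39 5:57 6:56 7:55

Derivation:
P[k] = A[0] + ... + A[k]
P[k] includes A[3] iff k >= 3
Affected indices: 3, 4, ..., 7; delta = -22
  P[3]: 52 + -22 = 30
  P[4]: 61 + -22 = 39
  P[5]: 79 + -22 = 57
  P[6]: 78 + -22 = 56
  P[7]: 77 + -22 = 55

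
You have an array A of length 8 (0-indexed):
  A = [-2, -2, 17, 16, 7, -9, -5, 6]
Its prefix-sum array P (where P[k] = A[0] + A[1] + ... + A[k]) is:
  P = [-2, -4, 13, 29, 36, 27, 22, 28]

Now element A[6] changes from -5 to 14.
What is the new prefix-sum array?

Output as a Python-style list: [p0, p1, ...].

Change: A[6] -5 -> 14, delta = 19
P[k] for k < 6: unchanged (A[6] not included)
P[k] for k >= 6: shift by delta = 19
  P[0] = -2 + 0 = -2
  P[1] = -4 + 0 = -4
  P[2] = 13 + 0 = 13
  P[3] = 29 + 0 = 29
  P[4] = 36 + 0 = 36
  P[5] = 27 + 0 = 27
  P[6] = 22 + 19 = 41
  P[7] = 28 + 19 = 47

Answer: [-2, -4, 13, 29, 36, 27, 41, 47]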